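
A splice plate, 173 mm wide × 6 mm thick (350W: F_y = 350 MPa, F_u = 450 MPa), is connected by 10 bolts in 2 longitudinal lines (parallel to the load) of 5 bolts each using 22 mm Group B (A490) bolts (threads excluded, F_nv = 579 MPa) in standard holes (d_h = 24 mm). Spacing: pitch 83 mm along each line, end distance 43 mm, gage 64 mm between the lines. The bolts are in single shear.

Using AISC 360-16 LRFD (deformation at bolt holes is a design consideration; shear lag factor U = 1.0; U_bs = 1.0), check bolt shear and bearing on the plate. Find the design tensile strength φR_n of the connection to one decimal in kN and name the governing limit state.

1006.0 kN (bearing governs)

Bolt shear: A_b = π(22)²/4 = 380.13 mm². φR_n = 0.75 × 579 × 380.13 × 10 × 1 = 1650.7 kN.
Bearing (6 mm plate, F_u = 450 MPa): end bolts L_c = 43 − 24/2 = 31, R_n = min(1.2×31×6×450, 2.4×22×6×450) = 100.44 kN/bolt; interior L_c = 83 − 24 = 59, R_n = 142.56 kN/bolt. φR_n = 0.75 × (2×100.44 + 8×142.56) = 1006.0 kN.
Governing: min(1650.7, 1006.0) = 1006.0 kN → bearing.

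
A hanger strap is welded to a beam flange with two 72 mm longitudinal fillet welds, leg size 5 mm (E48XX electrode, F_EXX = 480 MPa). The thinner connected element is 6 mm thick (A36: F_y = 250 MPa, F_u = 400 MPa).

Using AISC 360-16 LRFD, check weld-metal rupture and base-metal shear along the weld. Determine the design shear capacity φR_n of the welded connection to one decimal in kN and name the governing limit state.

110.0 kN (weld metal governs)

Weld metal: throat = 0.707×5 = 3.535 mm, L = 2×72 = 144 mm. φR_n = 0.75 × 0.6 × 480 × 3.535 × 144 = 110.0 kN.
Base metal shear (6 mm plate): yield φR_n = 1.0×0.6×250×6×144 = 129.6 kN; rupture φR_n = 0.75×0.6×400×6×144 = 155.5 kN; take 129.6 kN (yield).
Governing: min(110.0, 129.6) = 110.0 kN → weld metal.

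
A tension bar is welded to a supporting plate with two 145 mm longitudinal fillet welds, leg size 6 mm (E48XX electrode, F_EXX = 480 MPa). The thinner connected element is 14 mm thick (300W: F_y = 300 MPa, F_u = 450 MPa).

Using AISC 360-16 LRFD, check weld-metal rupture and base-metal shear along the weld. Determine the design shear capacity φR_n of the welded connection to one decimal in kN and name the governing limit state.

Weld metal: throat = 0.707×6 = 4.242 mm, L = 2×145 = 290 mm. φR_n = 0.75 × 0.6 × 480 × 4.242 × 290 = 265.7 kN.
Base metal shear (14 mm plate): yield φR_n = 1.0×0.6×300×14×290 = 730.8 kN; rupture φR_n = 0.75×0.6×450×14×290 = 822.2 kN; take 730.8 kN (yield).
Governing: min(265.7, 730.8) = 265.7 kN → weld metal.

265.7 kN (weld metal governs)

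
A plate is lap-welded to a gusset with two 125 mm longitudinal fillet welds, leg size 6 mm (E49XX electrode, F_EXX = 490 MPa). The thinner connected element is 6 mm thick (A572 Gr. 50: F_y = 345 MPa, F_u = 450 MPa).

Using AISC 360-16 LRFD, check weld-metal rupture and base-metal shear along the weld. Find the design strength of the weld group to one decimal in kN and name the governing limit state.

Weld metal: throat = 0.707×6 = 4.242 mm, L = 2×125 = 250 mm. φR_n = 0.75 × 0.6 × 490 × 4.242 × 250 = 233.8 kN.
Base metal shear (6 mm plate): yield φR_n = 1.0×0.6×345×6×250 = 310.5 kN; rupture φR_n = 0.75×0.6×450×6×250 = 303.8 kN; take 303.8 kN (rupture).
Governing: min(233.8, 303.8) = 233.8 kN → weld metal.

233.8 kN (weld metal governs)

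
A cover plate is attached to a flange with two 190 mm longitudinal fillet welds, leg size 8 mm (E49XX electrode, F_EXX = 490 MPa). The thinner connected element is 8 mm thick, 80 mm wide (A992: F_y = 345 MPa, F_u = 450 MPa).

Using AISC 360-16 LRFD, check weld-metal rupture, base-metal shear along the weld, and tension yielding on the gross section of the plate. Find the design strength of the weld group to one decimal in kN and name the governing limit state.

198.7 kN (gross-section yield governs)

Weld metal: throat = 0.707×8 = 5.656 mm, L = 2×190 = 380 mm. φR_n = 0.75 × 0.6 × 490 × 5.656 × 380 = 473.9 kN.
Base metal shear (8 mm plate): yield φR_n = 1.0×0.6×345×8×380 = 629.3 kN; rupture φR_n = 0.75×0.6×450×8×380 = 615.6 kN; take 615.6 kN (rupture).
Tension yield (gross): A_g = 80×8 = 640 mm². φR_n = 0.90 × 345 × 640 = 198.7 kN.
Governing: min(473.9, 615.6, 198.7) = 198.7 kN → gross-section yield.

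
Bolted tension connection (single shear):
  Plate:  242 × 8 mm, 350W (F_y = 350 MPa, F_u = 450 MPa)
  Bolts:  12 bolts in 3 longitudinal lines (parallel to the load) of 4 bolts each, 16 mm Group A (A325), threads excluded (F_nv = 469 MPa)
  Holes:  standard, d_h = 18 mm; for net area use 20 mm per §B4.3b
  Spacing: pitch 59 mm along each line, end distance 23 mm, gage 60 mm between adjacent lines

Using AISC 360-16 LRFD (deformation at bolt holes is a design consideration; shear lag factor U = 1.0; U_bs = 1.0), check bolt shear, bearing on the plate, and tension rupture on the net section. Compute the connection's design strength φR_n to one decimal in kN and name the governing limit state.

491.4 kN (net-section rupture governs)

Bolt shear: A_b = π(16)²/4 = 201.06 mm². φR_n = 0.75 × 469 × 201.06 × 12 × 1 = 848.7 kN.
Bearing (8 mm plate, F_u = 450 MPa): end bolts L_c = 23 − 18/2 = 14, R_n = min(1.2×14×8×450, 2.4×16×8×450) = 60.48 kN/bolt; interior L_c = 59 − 18 = 41, R_n = 138.24 kN/bolt. φR_n = 0.75 × (3×60.48 + 9×138.24) = 1069.2 kN.
Tension rupture (net): A_n = (242 − 3×20)×8 = 1456 mm² (U = 1.0, A_e = A_n). φR_n = 0.75 × 450 × 1456 = 491.4 kN.
Governing: min(848.7, 1069.2, 491.4) = 491.4 kN → net-section rupture.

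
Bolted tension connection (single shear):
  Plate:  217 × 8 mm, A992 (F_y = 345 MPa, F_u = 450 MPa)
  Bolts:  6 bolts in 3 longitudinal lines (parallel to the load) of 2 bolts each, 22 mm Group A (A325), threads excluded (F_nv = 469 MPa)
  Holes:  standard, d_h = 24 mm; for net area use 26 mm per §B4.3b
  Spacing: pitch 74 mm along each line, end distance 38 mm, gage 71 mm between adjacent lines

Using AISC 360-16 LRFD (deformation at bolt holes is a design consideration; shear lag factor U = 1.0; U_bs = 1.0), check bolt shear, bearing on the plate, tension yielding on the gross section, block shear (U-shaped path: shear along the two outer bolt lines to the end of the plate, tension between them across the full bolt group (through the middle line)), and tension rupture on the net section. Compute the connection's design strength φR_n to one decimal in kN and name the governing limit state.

375.3 kN (net-section rupture governs)

Bolt shear: A_b = π(22)²/4 = 380.13 mm². φR_n = 0.75 × 469 × 380.13 × 6 × 1 = 802.3 kN.
Bearing (8 mm plate, F_u = 450 MPa): end bolts L_c = 38 − 24/2 = 26, R_n = min(1.2×26×8×450, 2.4×22×8×450) = 112.32 kN/bolt; interior L_c = 74 − 24 = 50, R_n = 190.08 kN/bolt. φR_n = 0.75 × (3×112.32 + 3×190.08) = 680.4 kN.
Tension yield (gross): A_g = 217×8 = 1736 mm². φR_n = 0.90 × 345 × 1736 = 539.0 kN.
Block shear: shear path 2×[38+1×74] = 2×112 mm, A_gv = 1792, A_nv = 2×(112 − 1.5×26)×8 = 1168 mm²; tension across gage: (142 − 2×26)×8 = 720 mm². R_n = min(0.6×450×1168, 0.6×345×1792) + 1.0×450×720 = min(315.36, 370.94) + 324 = 639.36 kN. φR_n = 0.75 × 639.36 = 479.5 kN.
Tension rupture (net): A_n = (217 − 3×26)×8 = 1112 mm² (U = 1.0, A_e = A_n). φR_n = 0.75 × 450 × 1112 = 375.3 kN.
Governing: min(802.3, 680.4, 539.0, 479.5, 375.3) = 375.3 kN → net-section rupture.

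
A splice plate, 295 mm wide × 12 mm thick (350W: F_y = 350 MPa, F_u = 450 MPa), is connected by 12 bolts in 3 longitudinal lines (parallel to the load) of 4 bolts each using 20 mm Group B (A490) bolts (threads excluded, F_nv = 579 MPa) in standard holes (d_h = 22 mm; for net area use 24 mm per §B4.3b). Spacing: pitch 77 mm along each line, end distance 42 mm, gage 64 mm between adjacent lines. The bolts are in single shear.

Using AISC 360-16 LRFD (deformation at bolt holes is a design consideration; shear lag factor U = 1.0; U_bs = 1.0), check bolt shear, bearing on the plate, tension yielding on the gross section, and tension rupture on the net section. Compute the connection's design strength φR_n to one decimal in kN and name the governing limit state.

Bolt shear: A_b = π(20)²/4 = 314.16 mm². φR_n = 0.75 × 579 × 314.16 × 12 × 1 = 1637.1 kN.
Bearing (12 mm plate, F_u = 450 MPa): end bolts L_c = 42 − 22/2 = 31, R_n = min(1.2×31×12×450, 2.4×20×12×450) = 200.88 kN/bolt; interior L_c = 77 − 22 = 55, R_n = 259.2 kN/bolt. φR_n = 0.75 × (3×200.88 + 9×259.2) = 2201.6 kN.
Tension yield (gross): A_g = 295×12 = 3540 mm². φR_n = 0.90 × 350 × 3540 = 1115.1 kN.
Tension rupture (net): A_n = (295 − 3×24)×12 = 2676 mm² (U = 1.0, A_e = A_n). φR_n = 0.75 × 450 × 2676 = 903.2 kN.
Governing: min(1637.1, 2201.6, 1115.1, 903.2) = 903.2 kN → net-section rupture.

903.2 kN (net-section rupture governs)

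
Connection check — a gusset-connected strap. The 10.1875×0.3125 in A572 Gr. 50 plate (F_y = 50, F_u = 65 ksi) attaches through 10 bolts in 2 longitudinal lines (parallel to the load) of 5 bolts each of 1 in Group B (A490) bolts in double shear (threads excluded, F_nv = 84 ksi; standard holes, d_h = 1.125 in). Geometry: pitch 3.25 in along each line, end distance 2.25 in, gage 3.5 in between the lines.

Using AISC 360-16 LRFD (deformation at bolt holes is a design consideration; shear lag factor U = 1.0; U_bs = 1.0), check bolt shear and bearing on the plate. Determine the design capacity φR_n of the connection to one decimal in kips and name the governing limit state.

354.2 kips (bearing governs)

Bolt shear: A_b = π(1)²/4 = 0.7854 in². φR_n = 0.75 × 84 × 0.7854 × 10 × 2 = 989.6 kips.
Bearing (0.3125 in plate, F_u = 65 ksi): end bolts L_c = 2.25 − 1.125/2 = 1.6875, R_n = min(1.2×1.6875×0.3125×65, 2.4×1×0.3125×65) = 41.133 kips/bolt; interior L_c = 3.25 − 1.125 = 2.125, R_n = 48.75 kips/bolt. φR_n = 0.75 × (2×41.133 + 8×48.75) = 354.2 kips.
Governing: min(989.6, 354.2) = 354.2 kips → bearing.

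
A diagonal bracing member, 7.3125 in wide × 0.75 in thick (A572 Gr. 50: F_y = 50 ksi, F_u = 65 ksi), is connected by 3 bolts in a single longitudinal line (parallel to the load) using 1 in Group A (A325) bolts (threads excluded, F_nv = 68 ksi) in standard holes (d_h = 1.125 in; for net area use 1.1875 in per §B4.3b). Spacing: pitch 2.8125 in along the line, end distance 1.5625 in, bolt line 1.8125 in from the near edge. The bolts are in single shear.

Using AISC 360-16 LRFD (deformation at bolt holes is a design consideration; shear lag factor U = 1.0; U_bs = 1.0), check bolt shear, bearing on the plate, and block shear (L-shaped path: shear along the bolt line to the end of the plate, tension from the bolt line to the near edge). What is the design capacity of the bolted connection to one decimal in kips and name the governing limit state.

120.2 kips (bolt shear governs)

Bolt shear: A_b = π(1)²/4 = 0.7854 in². φR_n = 0.75 × 68 × 0.7854 × 3 × 1 = 120.2 kips.
Bearing (0.75 in plate, F_u = 65 ksi): end bolts L_c = 1.5625 − 1.125/2 = 1, R_n = min(1.2×1×0.75×65, 2.4×1×0.75×65) = 58.5 kips/bolt; interior L_c = 2.8125 − 1.125 = 1.6875, R_n = 98.719 kips/bolt. φR_n = 0.75 × (1×58.5 + 2×98.719) = 192.0 kips.
Block shear: shear path 1×[1.5625+2×2.8125] = 1×7.1875 in, A_gv = 5.3906, A_nv = 1×(7.1875 − 2.5×1.1875)×0.75 = 3.1641 in²; tension to near edge: (1.8125 − 0.5×1.1875)×0.75 = 0.91406 in². R_n = min(0.6×65×3.1641, 0.6×50×5.3906) + 1.0×65×0.91406 = min(123.4, 161.72) + 59.414 = 182.81 kips. φR_n = 0.75 × 182.81 = 137.1 kips.
Governing: min(120.2, 192.0, 137.1) = 120.2 kips → bolt shear.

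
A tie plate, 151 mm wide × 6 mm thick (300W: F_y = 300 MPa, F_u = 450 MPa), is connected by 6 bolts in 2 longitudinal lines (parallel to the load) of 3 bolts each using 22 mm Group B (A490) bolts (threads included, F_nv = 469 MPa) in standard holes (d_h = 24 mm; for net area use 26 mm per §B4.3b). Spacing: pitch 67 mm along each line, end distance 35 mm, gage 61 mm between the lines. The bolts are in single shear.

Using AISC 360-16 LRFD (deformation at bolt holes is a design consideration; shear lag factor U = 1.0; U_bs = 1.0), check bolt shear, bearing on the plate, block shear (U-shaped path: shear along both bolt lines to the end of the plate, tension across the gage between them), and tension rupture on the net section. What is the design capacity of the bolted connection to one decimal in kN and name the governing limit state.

200.5 kN (net-section rupture governs)

Bolt shear: A_b = π(22)²/4 = 380.13 mm². φR_n = 0.75 × 469 × 380.13 × 6 × 1 = 802.3 kN.
Bearing (6 mm plate, F_u = 450 MPa): end bolts L_c = 35 − 24/2 = 23, R_n = min(1.2×23×6×450, 2.4×22×6×450) = 74.52 kN/bolt; interior L_c = 67 − 24 = 43, R_n = 139.32 kN/bolt. φR_n = 0.75 × (2×74.52 + 4×139.32) = 529.7 kN.
Block shear: shear path 2×[35+2×67] = 2×169 mm, A_gv = 2028, A_nv = 2×(169 − 2.5×26)×6 = 1248 mm²; tension across gage: (61 − 1×26)×6 = 210 mm². R_n = min(0.6×450×1248, 0.6×300×2028) + 1.0×450×210 = min(336.96, 365.04) + 94.5 = 431.46 kN. φR_n = 0.75 × 431.46 = 323.6 kN.
Tension rupture (net): A_n = (151 − 2×26)×6 = 594 mm² (U = 1.0, A_e = A_n). φR_n = 0.75 × 450 × 594 = 200.5 kN.
Governing: min(802.3, 529.7, 323.6, 200.5) = 200.5 kN → net-section rupture.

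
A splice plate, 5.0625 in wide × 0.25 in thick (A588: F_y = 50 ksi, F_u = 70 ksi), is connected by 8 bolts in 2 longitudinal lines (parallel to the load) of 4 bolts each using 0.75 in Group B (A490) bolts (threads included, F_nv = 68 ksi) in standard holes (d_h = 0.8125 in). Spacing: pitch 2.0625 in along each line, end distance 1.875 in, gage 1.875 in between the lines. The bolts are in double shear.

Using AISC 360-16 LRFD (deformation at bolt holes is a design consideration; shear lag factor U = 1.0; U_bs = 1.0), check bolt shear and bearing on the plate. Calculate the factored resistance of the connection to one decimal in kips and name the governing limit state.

Bolt shear: A_b = π(0.75)²/4 = 0.44179 in². φR_n = 0.75 × 68 × 0.44179 × 8 × 2 = 360.5 kips.
Bearing (0.25 in plate, F_u = 70 ksi): end bolts L_c = 1.875 − 0.8125/2 = 1.46875, R_n = min(1.2×1.46875×0.25×70, 2.4×0.75×0.25×70) = 30.844 kips/bolt; interior L_c = 2.0625 − 0.8125 = 1.25, R_n = 26.25 kips/bolt. φR_n = 0.75 × (2×30.844 + 6×26.25) = 164.4 kips.
Governing: min(360.5, 164.4) = 164.4 kips → bearing.

164.4 kips (bearing governs)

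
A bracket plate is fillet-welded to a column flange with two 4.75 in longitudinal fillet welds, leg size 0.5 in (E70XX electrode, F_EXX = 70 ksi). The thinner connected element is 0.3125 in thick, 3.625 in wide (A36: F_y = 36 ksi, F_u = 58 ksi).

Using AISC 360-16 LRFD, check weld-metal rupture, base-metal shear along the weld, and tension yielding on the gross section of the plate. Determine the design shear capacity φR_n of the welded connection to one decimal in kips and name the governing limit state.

Weld metal: throat = 0.707×0.5 = 0.3535 in, L = 2×4.75 = 9.5 in. φR_n = 0.75 × 0.6 × 70 × 0.3535 × 9.5 = 105.8 kips.
Base metal shear (0.3125 in plate): yield φR_n = 1.0×0.6×36×0.3125×9.5 = 64.1 kips; rupture φR_n = 0.75×0.6×58×0.3125×9.5 = 77.5 kips; take 64.1 kips (yield).
Tension yield (gross): A_g = 3.625×0.3125 = 1.1328 in². φR_n = 0.90 × 36 × 1.1328 = 36.7 kips.
Governing: min(105.8, 64.1, 36.7) = 36.7 kips → gross-section yield.

36.7 kips (gross-section yield governs)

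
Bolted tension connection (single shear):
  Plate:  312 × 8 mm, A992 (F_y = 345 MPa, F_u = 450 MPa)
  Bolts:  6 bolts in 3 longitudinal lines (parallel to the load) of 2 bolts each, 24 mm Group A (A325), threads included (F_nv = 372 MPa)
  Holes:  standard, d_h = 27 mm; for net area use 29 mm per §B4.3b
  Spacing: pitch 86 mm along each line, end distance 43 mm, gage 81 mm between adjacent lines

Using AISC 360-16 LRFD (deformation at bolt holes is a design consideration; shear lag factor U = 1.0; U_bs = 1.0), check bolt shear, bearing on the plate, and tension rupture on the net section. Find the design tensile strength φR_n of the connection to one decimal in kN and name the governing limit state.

607.5 kN (net-section rupture governs)

Bolt shear: A_b = π(24)²/4 = 452.39 mm². φR_n = 0.75 × 372 × 452.39 × 6 × 1 = 757.3 kN.
Bearing (8 mm plate, F_u = 450 MPa): end bolts L_c = 43 − 27/2 = 29.5, R_n = min(1.2×29.5×8×450, 2.4×24×8×450) = 127.44 kN/bolt; interior L_c = 86 − 27 = 59, R_n = 207.36 kN/bolt. φR_n = 0.75 × (3×127.44 + 3×207.36) = 753.3 kN.
Tension rupture (net): A_n = (312 − 3×29)×8 = 1800 mm² (U = 1.0, A_e = A_n). φR_n = 0.75 × 450 × 1800 = 607.5 kN.
Governing: min(757.3, 753.3, 607.5) = 607.5 kN → net-section rupture.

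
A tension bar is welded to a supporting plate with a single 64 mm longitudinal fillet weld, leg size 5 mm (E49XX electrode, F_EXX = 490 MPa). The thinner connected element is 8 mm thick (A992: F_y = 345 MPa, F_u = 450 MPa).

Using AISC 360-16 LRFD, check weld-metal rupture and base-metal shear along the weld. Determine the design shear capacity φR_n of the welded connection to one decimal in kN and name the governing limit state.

49.9 kN (weld metal governs)

Weld metal: throat = 0.707×5 = 3.535 mm, L = 64 mm. φR_n = 0.75 × 0.6 × 490 × 3.535 × 64 = 49.9 kN.
Base metal shear (8 mm plate): yield φR_n = 1.0×0.6×345×8×64 = 106.0 kN; rupture φR_n = 0.75×0.6×450×8×64 = 103.7 kN; take 103.7 kN (rupture).
Governing: min(49.9, 103.7) = 49.9 kN → weld metal.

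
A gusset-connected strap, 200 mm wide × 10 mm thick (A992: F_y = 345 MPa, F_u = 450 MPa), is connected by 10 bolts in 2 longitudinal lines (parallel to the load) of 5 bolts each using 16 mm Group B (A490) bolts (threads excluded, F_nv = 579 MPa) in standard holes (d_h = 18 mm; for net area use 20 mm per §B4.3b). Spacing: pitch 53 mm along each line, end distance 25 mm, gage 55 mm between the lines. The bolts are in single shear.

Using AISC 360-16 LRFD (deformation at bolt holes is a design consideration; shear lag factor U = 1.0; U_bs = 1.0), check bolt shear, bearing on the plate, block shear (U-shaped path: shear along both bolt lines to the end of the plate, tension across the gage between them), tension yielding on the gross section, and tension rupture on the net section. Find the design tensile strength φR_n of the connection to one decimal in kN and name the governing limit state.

540.0 kN (net-section rupture governs)

Bolt shear: A_b = π(16)²/4 = 201.06 mm². φR_n = 0.75 × 579 × 201.06 × 10 × 1 = 873.1 kN.
Bearing (10 mm plate, F_u = 450 MPa): end bolts L_c = 25 − 18/2 = 16, R_n = min(1.2×16×10×450, 2.4×16×10×450) = 86.4 kN/bolt; interior L_c = 53 − 18 = 35, R_n = 172.8 kN/bolt. φR_n = 0.75 × (2×86.4 + 8×172.8) = 1166.4 kN.
Block shear: shear path 2×[25+4×53] = 2×237 mm, A_gv = 4740, A_nv = 2×(237 − 4.5×20)×10 = 2940 mm²; tension across gage: (55 − 1×20)×10 = 350 mm². R_n = min(0.6×450×2940, 0.6×345×4740) + 1.0×450×350 = min(793.8, 981.18) + 157.5 = 951.3 kN. φR_n = 0.75 × 951.3 = 713.5 kN.
Tension yield (gross): A_g = 200×10 = 2000 mm². φR_n = 0.90 × 345 × 2000 = 621.0 kN.
Tension rupture (net): A_n = (200 − 2×20)×10 = 1600 mm² (U = 1.0, A_e = A_n). φR_n = 0.75 × 450 × 1600 = 540.0 kN.
Governing: min(873.1, 1166.4, 713.5, 621.0, 540.0) = 540.0 kN → net-section rupture.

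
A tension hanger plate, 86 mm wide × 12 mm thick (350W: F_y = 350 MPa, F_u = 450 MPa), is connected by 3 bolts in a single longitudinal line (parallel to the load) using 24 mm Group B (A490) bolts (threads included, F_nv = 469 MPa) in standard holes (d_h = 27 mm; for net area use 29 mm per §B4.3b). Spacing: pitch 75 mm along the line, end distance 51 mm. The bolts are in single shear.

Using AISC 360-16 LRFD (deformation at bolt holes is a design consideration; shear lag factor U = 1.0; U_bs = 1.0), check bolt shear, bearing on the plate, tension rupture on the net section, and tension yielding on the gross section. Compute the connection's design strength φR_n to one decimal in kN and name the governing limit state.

230.9 kN (net-section rupture governs)

Bolt shear: A_b = π(24)²/4 = 452.39 mm². φR_n = 0.75 × 469 × 452.39 × 3 × 1 = 477.4 kN.
Bearing (12 mm plate, F_u = 450 MPa): end bolts L_c = 51 − 27/2 = 37.5, R_n = min(1.2×37.5×12×450, 2.4×24×12×450) = 243 kN/bolt; interior L_c = 75 − 27 = 48, R_n = 311.04 kN/bolt. φR_n = 0.75 × (1×243 + 2×311.04) = 648.8 kN.
Tension rupture (net): A_n = (86 − 1×29)×12 = 684 mm² (U = 1.0, A_e = A_n). φR_n = 0.75 × 450 × 684 = 230.9 kN.
Tension yield (gross): A_g = 86×12 = 1032 mm². φR_n = 0.90 × 350 × 1032 = 325.1 kN.
Governing: min(477.4, 648.8, 230.9, 325.1) = 230.9 kN → net-section rupture.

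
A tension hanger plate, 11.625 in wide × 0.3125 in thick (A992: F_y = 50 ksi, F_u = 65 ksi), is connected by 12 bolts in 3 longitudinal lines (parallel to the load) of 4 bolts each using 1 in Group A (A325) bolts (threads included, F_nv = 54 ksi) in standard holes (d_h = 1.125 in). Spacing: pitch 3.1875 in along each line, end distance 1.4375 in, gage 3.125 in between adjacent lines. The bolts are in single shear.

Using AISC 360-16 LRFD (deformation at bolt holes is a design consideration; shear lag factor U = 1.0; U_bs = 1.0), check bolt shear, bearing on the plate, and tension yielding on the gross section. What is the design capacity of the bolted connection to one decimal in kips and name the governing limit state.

Bolt shear: A_b = π(1)²/4 = 0.7854 in². φR_n = 0.75 × 54 × 0.7854 × 12 × 1 = 381.7 kips.
Bearing (0.3125 in plate, F_u = 65 ksi): end bolts L_c = 1.4375 − 1.125/2 = 0.875, R_n = min(1.2×0.875×0.3125×65, 2.4×1×0.3125×65) = 21.328 kips/bolt; interior L_c = 3.1875 − 1.125 = 2.0625, R_n = 48.75 kips/bolt. φR_n = 0.75 × (3×21.328 + 9×48.75) = 377.1 kips.
Tension yield (gross): A_g = 11.625×0.3125 = 3.6328 in². φR_n = 0.90 × 50 × 3.6328 = 163.5 kips.
Governing: min(381.7, 377.1, 163.5) = 163.5 kips → gross-section yield.

163.5 kips (gross-section yield governs)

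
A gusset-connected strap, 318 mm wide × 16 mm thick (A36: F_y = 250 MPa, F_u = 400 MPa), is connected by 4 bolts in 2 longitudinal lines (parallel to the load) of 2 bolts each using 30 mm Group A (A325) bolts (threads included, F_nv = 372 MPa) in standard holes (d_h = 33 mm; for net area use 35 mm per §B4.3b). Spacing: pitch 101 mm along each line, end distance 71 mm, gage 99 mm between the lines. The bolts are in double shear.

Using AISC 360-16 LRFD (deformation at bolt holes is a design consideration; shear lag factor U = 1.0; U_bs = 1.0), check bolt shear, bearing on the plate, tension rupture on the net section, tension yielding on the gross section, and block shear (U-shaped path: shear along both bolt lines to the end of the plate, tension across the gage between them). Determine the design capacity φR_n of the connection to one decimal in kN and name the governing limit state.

926.4 kN (block shear governs)

Bolt shear: A_b = π(30)²/4 = 706.86 mm². φR_n = 0.75 × 372 × 706.86 × 4 × 2 = 1577.7 kN.
Bearing (16 mm plate, F_u = 400 MPa): end bolts L_c = 71 − 33/2 = 54.5, R_n = min(1.2×54.5×16×400, 2.4×30×16×400) = 418.56 kN/bolt; interior L_c = 101 − 33 = 68, R_n = 460.8 kN/bolt. φR_n = 0.75 × (2×418.56 + 2×460.8) = 1319.0 kN.
Tension rupture (net): A_n = (318 − 2×35)×16 = 3968 mm² (U = 1.0, A_e = A_n). φR_n = 0.75 × 400 × 3968 = 1190.4 kN.
Tension yield (gross): A_g = 318×16 = 5088 mm². φR_n = 0.90 × 250 × 5088 = 1144.8 kN.
Block shear: shear path 2×[71+1×101] = 2×172 mm, A_gv = 5504, A_nv = 2×(172 − 1.5×35)×16 = 3824 mm²; tension across gage: (99 − 1×35)×16 = 1024 mm². R_n = min(0.6×400×3824, 0.6×250×5504) + 1.0×400×1024 = min(917.76, 825.6) + 409.6 = 1235.2 kN. φR_n = 0.75 × 1235.2 = 926.4 kN.
Governing: min(1577.7, 1319.0, 1190.4, 1144.8, 926.4) = 926.4 kN → block shear.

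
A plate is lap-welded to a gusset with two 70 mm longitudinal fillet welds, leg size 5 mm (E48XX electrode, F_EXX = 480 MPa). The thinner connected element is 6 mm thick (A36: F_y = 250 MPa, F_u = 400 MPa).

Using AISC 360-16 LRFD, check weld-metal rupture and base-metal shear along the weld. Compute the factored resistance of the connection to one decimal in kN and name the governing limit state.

Weld metal: throat = 0.707×5 = 3.535 mm, L = 2×70 = 140 mm. φR_n = 0.75 × 0.6 × 480 × 3.535 × 140 = 106.9 kN.
Base metal shear (6 mm plate): yield φR_n = 1.0×0.6×250×6×140 = 126.0 kN; rupture φR_n = 0.75×0.6×400×6×140 = 151.2 kN; take 126.0 kN (yield).
Governing: min(106.9, 126.0) = 106.9 kN → weld metal.

106.9 kN (weld metal governs)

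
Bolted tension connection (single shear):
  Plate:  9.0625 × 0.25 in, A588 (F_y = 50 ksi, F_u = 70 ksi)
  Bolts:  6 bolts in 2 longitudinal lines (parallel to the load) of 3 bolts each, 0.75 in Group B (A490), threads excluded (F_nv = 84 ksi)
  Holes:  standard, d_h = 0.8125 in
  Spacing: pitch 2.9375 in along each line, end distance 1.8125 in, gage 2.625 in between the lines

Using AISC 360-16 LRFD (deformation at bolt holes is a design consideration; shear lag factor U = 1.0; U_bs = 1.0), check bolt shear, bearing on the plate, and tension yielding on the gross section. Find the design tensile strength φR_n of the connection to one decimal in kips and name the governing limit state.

Bolt shear: A_b = π(0.75)²/4 = 0.44179 in². φR_n = 0.75 × 84 × 0.44179 × 6 × 1 = 167.0 kips.
Bearing (0.25 in plate, F_u = 70 ksi): end bolts L_c = 1.8125 − 0.8125/2 = 1.40625, R_n = min(1.2×1.40625×0.25×70, 2.4×0.75×0.25×70) = 29.531 kips/bolt; interior L_c = 2.9375 − 0.8125 = 2.125, R_n = 31.5 kips/bolt. φR_n = 0.75 × (2×29.531 + 4×31.5) = 138.8 kips.
Tension yield (gross): A_g = 9.0625×0.25 = 2.2656 in². φR_n = 0.90 × 50 × 2.2656 = 102.0 kips.
Governing: min(167.0, 138.8, 102.0) = 102.0 kips → gross-section yield.

102.0 kips (gross-section yield governs)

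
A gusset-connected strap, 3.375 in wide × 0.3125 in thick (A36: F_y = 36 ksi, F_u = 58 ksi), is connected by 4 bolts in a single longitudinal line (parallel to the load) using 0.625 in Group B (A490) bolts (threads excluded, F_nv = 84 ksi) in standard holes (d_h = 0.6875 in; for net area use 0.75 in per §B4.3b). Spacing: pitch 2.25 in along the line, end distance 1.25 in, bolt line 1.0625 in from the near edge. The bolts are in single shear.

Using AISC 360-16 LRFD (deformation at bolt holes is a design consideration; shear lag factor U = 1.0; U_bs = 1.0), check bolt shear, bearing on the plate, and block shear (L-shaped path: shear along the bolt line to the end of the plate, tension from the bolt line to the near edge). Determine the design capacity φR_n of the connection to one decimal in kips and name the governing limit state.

Bolt shear: A_b = π(0.625)²/4 = 0.3068 in². φR_n = 0.75 × 84 × 0.3068 × 4 × 1 = 77.3 kips.
Bearing (0.3125 in plate, F_u = 58 ksi): end bolts L_c = 1.25 − 0.6875/2 = 0.90625, R_n = min(1.2×0.90625×0.3125×58, 2.4×0.625×0.3125×58) = 19.711 kips/bolt; interior L_c = 2.25 − 0.6875 = 1.5625, R_n = 27.188 kips/bolt. φR_n = 0.75 × (1×19.711 + 3×27.188) = 76.0 kips.
Block shear: shear path 1×[1.25+3×2.25] = 1×8 in, A_gv = 2.5, A_nv = 1×(8 − 3.5×0.75)×0.3125 = 1.6797 in²; tension to near edge: (1.0625 − 0.5×0.75)×0.3125 = 0.21484 in². R_n = min(0.6×58×1.6797, 0.6×36×2.5) + 1.0×58×0.21484 = min(58.454, 54) + 12.461 = 66.461 kips. φR_n = 0.75 × 66.461 = 49.8 kips.
Governing: min(77.3, 76.0, 49.8) = 49.8 kips → block shear.

49.8 kips (block shear governs)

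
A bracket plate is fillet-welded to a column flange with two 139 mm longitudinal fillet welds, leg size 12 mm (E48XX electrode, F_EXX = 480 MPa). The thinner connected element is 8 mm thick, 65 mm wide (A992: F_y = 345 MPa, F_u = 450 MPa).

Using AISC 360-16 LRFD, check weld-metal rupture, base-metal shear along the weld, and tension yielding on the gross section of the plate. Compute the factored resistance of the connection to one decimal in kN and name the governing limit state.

161.5 kN (gross-section yield governs)

Weld metal: throat = 0.707×12 = 8.484 mm, L = 2×139 = 278 mm. φR_n = 0.75 × 0.6 × 480 × 8.484 × 278 = 509.4 kN.
Base metal shear (8 mm plate): yield φR_n = 1.0×0.6×345×8×278 = 460.4 kN; rupture φR_n = 0.75×0.6×450×8×278 = 450.4 kN; take 450.4 kN (rupture).
Tension yield (gross): A_g = 65×8 = 520 mm². φR_n = 0.90 × 345 × 520 = 161.5 kN.
Governing: min(509.4, 450.4, 161.5) = 161.5 kN → gross-section yield.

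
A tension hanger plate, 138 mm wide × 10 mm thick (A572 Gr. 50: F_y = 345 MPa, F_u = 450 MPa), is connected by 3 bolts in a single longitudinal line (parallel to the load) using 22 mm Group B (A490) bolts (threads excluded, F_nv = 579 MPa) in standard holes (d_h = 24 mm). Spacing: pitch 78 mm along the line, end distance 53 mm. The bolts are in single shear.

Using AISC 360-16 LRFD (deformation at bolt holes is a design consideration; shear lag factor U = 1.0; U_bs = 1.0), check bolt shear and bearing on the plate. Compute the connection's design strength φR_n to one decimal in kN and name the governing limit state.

495.2 kN (bolt shear governs)

Bolt shear: A_b = π(22)²/4 = 380.13 mm². φR_n = 0.75 × 579 × 380.13 × 3 × 1 = 495.2 kN.
Bearing (10 mm plate, F_u = 450 MPa): end bolts L_c = 53 − 24/2 = 41, R_n = min(1.2×41×10×450, 2.4×22×10×450) = 221.4 kN/bolt; interior L_c = 78 − 24 = 54, R_n = 237.6 kN/bolt. φR_n = 0.75 × (1×221.4 + 2×237.6) = 522.5 kN.
Governing: min(495.2, 522.5) = 495.2 kN → bolt shear.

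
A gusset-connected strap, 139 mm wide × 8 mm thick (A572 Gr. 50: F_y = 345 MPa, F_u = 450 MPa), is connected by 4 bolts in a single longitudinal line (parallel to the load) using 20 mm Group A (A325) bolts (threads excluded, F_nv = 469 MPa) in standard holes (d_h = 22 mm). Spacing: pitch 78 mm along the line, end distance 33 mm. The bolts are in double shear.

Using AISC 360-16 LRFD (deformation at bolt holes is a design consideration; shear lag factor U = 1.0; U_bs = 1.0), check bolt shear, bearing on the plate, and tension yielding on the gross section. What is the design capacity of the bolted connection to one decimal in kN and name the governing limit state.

345.3 kN (gross-section yield governs)

Bolt shear: A_b = π(20)²/4 = 314.16 mm². φR_n = 0.75 × 469 × 314.16 × 4 × 2 = 884.0 kN.
Bearing (8 mm plate, F_u = 450 MPa): end bolts L_c = 33 − 22/2 = 22, R_n = min(1.2×22×8×450, 2.4×20×8×450) = 95.04 kN/bolt; interior L_c = 78 − 22 = 56, R_n = 172.8 kN/bolt. φR_n = 0.75 × (1×95.04 + 3×172.8) = 460.1 kN.
Tension yield (gross): A_g = 139×8 = 1112 mm². φR_n = 0.90 × 345 × 1112 = 345.3 kN.
Governing: min(884.0, 460.1, 345.3) = 345.3 kN → gross-section yield.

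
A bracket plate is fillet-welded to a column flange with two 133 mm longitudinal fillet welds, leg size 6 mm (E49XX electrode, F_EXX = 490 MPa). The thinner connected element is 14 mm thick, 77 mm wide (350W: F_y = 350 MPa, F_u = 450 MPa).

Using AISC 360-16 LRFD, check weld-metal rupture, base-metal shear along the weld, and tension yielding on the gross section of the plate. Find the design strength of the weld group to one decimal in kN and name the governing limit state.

Weld metal: throat = 0.707×6 = 4.242 mm, L = 2×133 = 266 mm. φR_n = 0.75 × 0.6 × 490 × 4.242 × 266 = 248.8 kN.
Base metal shear (14 mm plate): yield φR_n = 1.0×0.6×350×14×266 = 782.0 kN; rupture φR_n = 0.75×0.6×450×14×266 = 754.1 kN; take 754.1 kN (rupture).
Tension yield (gross): A_g = 77×14 = 1078 mm². φR_n = 0.90 × 350 × 1078 = 339.6 kN.
Governing: min(248.8, 754.1, 339.6) = 248.8 kN → weld metal.

248.8 kN (weld metal governs)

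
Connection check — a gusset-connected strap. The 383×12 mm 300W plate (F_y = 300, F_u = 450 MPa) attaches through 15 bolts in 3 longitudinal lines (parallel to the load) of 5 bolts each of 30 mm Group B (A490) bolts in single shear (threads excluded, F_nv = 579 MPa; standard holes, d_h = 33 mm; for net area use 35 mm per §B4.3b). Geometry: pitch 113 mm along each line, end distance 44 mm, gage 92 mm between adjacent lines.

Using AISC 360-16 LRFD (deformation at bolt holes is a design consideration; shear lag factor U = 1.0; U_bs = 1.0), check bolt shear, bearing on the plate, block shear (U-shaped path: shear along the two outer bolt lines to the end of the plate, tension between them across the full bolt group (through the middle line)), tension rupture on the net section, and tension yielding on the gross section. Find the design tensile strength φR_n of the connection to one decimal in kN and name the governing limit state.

Bolt shear: A_b = π(30)²/4 = 706.86 mm². φR_n = 0.75 × 579 × 706.86 × 15 × 1 = 4604.3 kN.
Bearing (12 mm plate, F_u = 450 MPa): end bolts L_c = 44 − 33/2 = 27.5, R_n = min(1.2×27.5×12×450, 2.4×30×12×450) = 178.2 kN/bolt; interior L_c = 113 − 33 = 80, R_n = 388.8 kN/bolt. φR_n = 0.75 × (3×178.2 + 12×388.8) = 3900.2 kN.
Block shear: shear path 2×[44+4×113] = 2×496 mm, A_gv = 11904, A_nv = 2×(496 − 4.5×35)×12 = 8124 mm²; tension across gage: (184 − 2×35)×12 = 1368 mm². R_n = min(0.6×450×8124, 0.6×300×11904) + 1.0×450×1368 = min(2193.5, 2142.7) + 615.6 = 2758.3 kN. φR_n = 0.75 × 2758.3 = 2068.7 kN.
Tension rupture (net): A_n = (383 − 3×35)×12 = 3336 mm² (U = 1.0, A_e = A_n). φR_n = 0.75 × 450 × 3336 = 1125.9 kN.
Tension yield (gross): A_g = 383×12 = 4596 mm². φR_n = 0.90 × 300 × 4596 = 1240.9 kN.
Governing: min(4604.3, 3900.2, 2068.7, 1125.9, 1240.9) = 1125.9 kN → net-section rupture.

1125.9 kN (net-section rupture governs)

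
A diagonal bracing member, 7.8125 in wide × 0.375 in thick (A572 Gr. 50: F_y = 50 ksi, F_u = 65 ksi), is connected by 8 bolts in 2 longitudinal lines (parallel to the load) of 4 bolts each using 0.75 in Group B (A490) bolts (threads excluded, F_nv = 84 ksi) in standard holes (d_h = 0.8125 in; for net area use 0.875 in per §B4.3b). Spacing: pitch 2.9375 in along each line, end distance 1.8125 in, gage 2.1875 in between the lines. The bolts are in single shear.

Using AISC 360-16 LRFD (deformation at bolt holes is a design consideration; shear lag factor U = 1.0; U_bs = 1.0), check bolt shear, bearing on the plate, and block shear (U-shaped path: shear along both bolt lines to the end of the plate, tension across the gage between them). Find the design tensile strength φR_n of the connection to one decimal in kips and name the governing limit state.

Bolt shear: A_b = π(0.75)²/4 = 0.44179 in². φR_n = 0.75 × 84 × 0.44179 × 8 × 1 = 222.7 kips.
Bearing (0.375 in plate, F_u = 65 ksi): end bolts L_c = 1.8125 − 0.8125/2 = 1.40625, R_n = min(1.2×1.40625×0.375×65, 2.4×0.75×0.375×65) = 41.133 kips/bolt; interior L_c = 2.9375 − 0.8125 = 2.125, R_n = 43.875 kips/bolt. φR_n = 0.75 × (2×41.133 + 6×43.875) = 259.1 kips.
Block shear: shear path 2×[1.8125+3×2.9375] = 2×10.625 in, A_gv = 7.9688, A_nv = 2×(10.625 − 3.5×0.875)×0.375 = 5.6719 in²; tension across gage: (2.1875 − 1×0.875)×0.375 = 0.49219 in². R_n = min(0.6×65×5.6719, 0.6×50×7.9688) + 1.0×65×0.49219 = min(221.2, 239.06) + 31.992 = 253.19 kips. φR_n = 0.75 × 253.19 = 189.9 kips.
Governing: min(222.7, 259.1, 189.9) = 189.9 kips → block shear.

189.9 kips (block shear governs)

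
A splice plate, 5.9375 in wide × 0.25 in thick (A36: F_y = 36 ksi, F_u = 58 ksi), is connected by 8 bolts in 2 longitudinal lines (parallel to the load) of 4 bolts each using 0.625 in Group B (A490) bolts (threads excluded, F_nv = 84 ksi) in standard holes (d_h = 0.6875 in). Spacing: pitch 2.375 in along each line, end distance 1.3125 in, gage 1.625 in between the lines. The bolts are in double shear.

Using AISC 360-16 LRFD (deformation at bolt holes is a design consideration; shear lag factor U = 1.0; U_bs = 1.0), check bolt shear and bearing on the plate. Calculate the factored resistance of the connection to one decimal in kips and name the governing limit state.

123.2 kips (bearing governs)

Bolt shear: A_b = π(0.625)²/4 = 0.3068 in². φR_n = 0.75 × 84 × 0.3068 × 8 × 2 = 309.3 kips.
Bearing (0.25 in plate, F_u = 58 ksi): end bolts L_c = 1.3125 − 0.6875/2 = 0.96875, R_n = min(1.2×0.96875×0.25×58, 2.4×0.625×0.25×58) = 16.856 kips/bolt; interior L_c = 2.375 − 0.6875 = 1.6875, R_n = 21.75 kips/bolt. φR_n = 0.75 × (2×16.856 + 6×21.75) = 123.2 kips.
Governing: min(309.3, 123.2) = 123.2 kips → bearing.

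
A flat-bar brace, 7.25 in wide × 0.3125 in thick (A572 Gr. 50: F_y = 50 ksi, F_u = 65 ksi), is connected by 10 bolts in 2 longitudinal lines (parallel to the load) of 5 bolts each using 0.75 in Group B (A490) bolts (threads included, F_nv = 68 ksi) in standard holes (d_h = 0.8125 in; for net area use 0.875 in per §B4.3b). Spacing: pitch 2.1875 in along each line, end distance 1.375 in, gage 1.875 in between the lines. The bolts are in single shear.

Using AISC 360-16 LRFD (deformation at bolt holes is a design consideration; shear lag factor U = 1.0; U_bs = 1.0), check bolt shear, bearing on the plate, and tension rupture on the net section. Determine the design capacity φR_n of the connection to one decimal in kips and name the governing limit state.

Bolt shear: A_b = π(0.75)²/4 = 0.44179 in². φR_n = 0.75 × 68 × 0.44179 × 10 × 1 = 225.3 kips.
Bearing (0.3125 in plate, F_u = 65 ksi): end bolts L_c = 1.375 − 0.8125/2 = 0.96875, R_n = min(1.2×0.96875×0.3125×65, 2.4×0.75×0.3125×65) = 23.613 kips/bolt; interior L_c = 2.1875 − 0.8125 = 1.375, R_n = 33.516 kips/bolt. φR_n = 0.75 × (2×23.613 + 8×33.516) = 236.5 kips.
Tension rupture (net): A_n = (7.25 − 2×0.875)×0.3125 = 1.7188 in² (U = 1.0, A_e = A_n). φR_n = 0.75 × 65 × 1.7188 = 83.8 kips.
Governing: min(225.3, 236.5, 83.8) = 83.8 kips → net-section rupture.

83.8 kips (net-section rupture governs)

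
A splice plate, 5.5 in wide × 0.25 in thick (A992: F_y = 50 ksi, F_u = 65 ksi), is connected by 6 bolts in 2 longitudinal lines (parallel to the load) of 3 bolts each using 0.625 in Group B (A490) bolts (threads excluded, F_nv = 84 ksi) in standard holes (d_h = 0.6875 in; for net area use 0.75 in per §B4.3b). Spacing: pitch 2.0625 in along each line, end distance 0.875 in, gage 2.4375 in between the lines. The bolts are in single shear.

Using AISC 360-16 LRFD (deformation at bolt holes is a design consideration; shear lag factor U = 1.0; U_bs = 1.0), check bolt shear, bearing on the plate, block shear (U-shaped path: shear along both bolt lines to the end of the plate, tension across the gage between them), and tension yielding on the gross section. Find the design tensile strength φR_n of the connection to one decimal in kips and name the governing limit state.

61.9 kips (gross-section yield governs)

Bolt shear: A_b = π(0.625)²/4 = 0.3068 in². φR_n = 0.75 × 84 × 0.3068 × 6 × 1 = 116.0 kips.
Bearing (0.25 in plate, F_u = 65 ksi): end bolts L_c = 0.875 − 0.6875/2 = 0.53125, R_n = min(1.2×0.53125×0.25×65, 2.4×0.625×0.25×65) = 10.359 kips/bolt; interior L_c = 2.0625 − 0.6875 = 1.375, R_n = 24.375 kips/bolt. φR_n = 0.75 × (2×10.359 + 4×24.375) = 88.7 kips.
Block shear: shear path 2×[0.875+2×2.0625] = 2×5 in, A_gv = 2.5, A_nv = 2×(5 − 2.5×0.75)×0.25 = 1.5625 in²; tension across gage: (2.4375 − 1×0.75)×0.25 = 0.42188 in². R_n = min(0.6×65×1.5625, 0.6×50×2.5) + 1.0×65×0.42188 = min(60.938, 75) + 27.422 = 88.36 kips. φR_n = 0.75 × 88.36 = 66.3 kips.
Tension yield (gross): A_g = 5.5×0.25 = 1.375 in². φR_n = 0.90 × 50 × 1.375 = 61.9 kips.
Governing: min(116.0, 88.7, 66.3, 61.9) = 61.9 kips → gross-section yield.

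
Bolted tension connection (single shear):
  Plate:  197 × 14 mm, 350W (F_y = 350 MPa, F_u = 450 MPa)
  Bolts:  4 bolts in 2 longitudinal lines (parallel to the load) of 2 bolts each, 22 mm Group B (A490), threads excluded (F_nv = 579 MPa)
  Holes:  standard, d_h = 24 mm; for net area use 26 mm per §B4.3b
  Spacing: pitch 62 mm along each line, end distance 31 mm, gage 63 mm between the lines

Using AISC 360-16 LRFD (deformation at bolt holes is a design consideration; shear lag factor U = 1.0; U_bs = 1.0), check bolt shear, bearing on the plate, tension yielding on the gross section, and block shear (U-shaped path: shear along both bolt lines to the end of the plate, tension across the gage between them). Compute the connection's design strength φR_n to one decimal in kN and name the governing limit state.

Bolt shear: A_b = π(22)²/4 = 380.13 mm². φR_n = 0.75 × 579 × 380.13 × 4 × 1 = 660.3 kN.
Bearing (14 mm plate, F_u = 450 MPa): end bolts L_c = 31 − 24/2 = 19, R_n = min(1.2×19×14×450, 2.4×22×14×450) = 143.64 kN/bolt; interior L_c = 62 − 24 = 38, R_n = 287.28 kN/bolt. φR_n = 0.75 × (2×143.64 + 2×287.28) = 646.4 kN.
Tension yield (gross): A_g = 197×14 = 2758 mm². φR_n = 0.90 × 350 × 2758 = 868.8 kN.
Block shear: shear path 2×[31+1×62] = 2×93 mm, A_gv = 2604, A_nv = 2×(93 − 1.5×26)×14 = 1512 mm²; tension across gage: (63 − 1×26)×14 = 518 mm². R_n = min(0.6×450×1512, 0.6×350×2604) + 1.0×450×518 = min(408.24, 546.84) + 233.1 = 641.34 kN. φR_n = 0.75 × 641.34 = 481.0 kN.
Governing: min(660.3, 646.4, 868.8, 481.0) = 481.0 kN → block shear.

481.0 kN (block shear governs)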